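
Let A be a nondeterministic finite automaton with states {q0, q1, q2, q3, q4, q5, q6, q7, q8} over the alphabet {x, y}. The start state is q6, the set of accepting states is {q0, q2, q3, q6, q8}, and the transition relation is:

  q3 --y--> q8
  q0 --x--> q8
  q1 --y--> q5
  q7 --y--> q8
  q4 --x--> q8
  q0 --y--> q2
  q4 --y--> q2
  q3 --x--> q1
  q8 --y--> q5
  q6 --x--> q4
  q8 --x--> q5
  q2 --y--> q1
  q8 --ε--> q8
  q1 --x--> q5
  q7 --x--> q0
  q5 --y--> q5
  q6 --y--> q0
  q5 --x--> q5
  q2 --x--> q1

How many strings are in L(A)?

The useful subgraph on states {q0, q2, q4, q6, q8} is acyclic, so L(A) is finite; the longest accepting path visits 3 useful states, giving maximum string length 2.
Counting accepting paths from q6 by length: 1 of length 0, 1 of length 1, 4 of length 2. Total 6.

6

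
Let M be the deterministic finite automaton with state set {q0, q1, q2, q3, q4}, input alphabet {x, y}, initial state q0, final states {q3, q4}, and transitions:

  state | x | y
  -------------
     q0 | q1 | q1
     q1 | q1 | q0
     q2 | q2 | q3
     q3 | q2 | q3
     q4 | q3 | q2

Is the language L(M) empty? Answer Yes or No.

Yes

The states reachable from the start state are {q0, q1}.
None of the accepting states {q3, q4} is reachable, so no string is accepted and L(M) = ∅.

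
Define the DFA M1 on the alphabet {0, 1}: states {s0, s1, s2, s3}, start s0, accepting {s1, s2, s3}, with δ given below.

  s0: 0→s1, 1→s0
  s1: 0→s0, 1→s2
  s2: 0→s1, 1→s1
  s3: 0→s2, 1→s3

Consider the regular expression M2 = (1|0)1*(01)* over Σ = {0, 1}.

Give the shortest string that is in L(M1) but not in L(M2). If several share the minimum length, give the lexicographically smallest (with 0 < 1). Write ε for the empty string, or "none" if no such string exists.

10

The string 10 is accepted by M1 but not by M2.
No shorter string lies in the difference, and 10 is the lexicographically first length-2 string in L(M1) \ L(M2).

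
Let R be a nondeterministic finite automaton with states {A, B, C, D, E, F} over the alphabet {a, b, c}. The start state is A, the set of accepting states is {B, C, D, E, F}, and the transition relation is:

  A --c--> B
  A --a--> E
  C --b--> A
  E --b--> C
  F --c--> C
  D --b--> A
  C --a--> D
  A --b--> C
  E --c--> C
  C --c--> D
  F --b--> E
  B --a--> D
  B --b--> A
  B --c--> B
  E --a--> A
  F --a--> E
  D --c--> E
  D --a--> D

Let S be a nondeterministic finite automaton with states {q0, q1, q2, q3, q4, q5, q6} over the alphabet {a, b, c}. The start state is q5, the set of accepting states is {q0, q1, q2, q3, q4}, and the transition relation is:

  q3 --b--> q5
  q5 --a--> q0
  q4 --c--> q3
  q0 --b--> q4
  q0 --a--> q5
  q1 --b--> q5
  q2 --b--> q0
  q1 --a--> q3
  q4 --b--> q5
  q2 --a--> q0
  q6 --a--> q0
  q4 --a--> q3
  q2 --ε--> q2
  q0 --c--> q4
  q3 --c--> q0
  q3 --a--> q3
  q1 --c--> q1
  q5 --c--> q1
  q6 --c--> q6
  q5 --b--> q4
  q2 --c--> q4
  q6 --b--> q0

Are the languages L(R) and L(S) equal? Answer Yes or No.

Exploring the product automaton R × S from the start pair (A, q5), following both machines on each input symbol, reaches 5 state pairs: (A, q5), (E, q0), (C, q4), (B, q1), (D, q3).
R accepts in {B, C, D, E, F} and S accepts in {q0, q1, q2, q3, q4}. In every reachable pair the two components are either both accepting — (E, q0), (C, q4), (B, q1), (D, q3) — or both non-accepting, so no string is accepted by exactly one of the machines: L(R) \ L(S) and L(S) \ L(R) are both empty.
Hence every string is accepted by R iff it is accepted by S, and the two languages coincide.

Yes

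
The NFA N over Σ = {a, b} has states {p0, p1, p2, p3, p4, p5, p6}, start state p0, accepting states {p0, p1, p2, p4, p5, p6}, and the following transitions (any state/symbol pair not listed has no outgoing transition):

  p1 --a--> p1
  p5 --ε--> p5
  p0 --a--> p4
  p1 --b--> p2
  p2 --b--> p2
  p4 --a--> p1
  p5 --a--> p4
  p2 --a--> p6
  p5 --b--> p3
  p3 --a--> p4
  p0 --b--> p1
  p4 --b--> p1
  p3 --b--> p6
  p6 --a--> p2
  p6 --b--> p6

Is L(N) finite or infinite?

infinite

State p1 is reachable from the start and can reach an accepting state, and it lies on the cycle p1 → p1.
Traversing that cycle any number of times yields accepted strings of unbounded length, so the language is infinite.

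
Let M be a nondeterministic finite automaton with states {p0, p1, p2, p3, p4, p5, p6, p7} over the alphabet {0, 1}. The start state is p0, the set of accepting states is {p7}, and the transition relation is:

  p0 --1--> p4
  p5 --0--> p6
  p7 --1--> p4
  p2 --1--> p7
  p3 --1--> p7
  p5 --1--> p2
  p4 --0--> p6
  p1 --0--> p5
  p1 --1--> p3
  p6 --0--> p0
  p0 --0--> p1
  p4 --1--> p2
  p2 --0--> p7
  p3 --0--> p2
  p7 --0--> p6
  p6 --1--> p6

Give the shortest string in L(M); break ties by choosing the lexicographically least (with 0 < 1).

011

A breadth-first search from p0 reaches an accepting state first via the path p0 → p1 → p3 → p7 on input 011.
No string of length < 3 is accepted (BFS exhausts all shorter strings without reaching an accepting state), and 011 is the lexicographically least accepting string of length 3.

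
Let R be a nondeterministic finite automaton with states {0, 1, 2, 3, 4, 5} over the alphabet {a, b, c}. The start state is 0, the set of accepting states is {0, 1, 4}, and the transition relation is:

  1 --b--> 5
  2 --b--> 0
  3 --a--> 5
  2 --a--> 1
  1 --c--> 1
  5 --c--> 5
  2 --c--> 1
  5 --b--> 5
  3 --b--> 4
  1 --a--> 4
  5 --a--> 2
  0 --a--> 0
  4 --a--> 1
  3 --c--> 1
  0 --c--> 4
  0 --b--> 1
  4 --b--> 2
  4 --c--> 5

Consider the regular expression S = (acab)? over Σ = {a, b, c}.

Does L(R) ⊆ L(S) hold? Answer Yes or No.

The string a is in L(R) but not in L(S).
So L(R) ⊄ L(S).

No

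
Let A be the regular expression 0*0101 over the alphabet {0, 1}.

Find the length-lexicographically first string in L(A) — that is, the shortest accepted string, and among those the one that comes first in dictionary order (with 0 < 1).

By inspection of the expression, no string of length less than 4 matches, and 0101 is the lexicographically first match of length 4.

0101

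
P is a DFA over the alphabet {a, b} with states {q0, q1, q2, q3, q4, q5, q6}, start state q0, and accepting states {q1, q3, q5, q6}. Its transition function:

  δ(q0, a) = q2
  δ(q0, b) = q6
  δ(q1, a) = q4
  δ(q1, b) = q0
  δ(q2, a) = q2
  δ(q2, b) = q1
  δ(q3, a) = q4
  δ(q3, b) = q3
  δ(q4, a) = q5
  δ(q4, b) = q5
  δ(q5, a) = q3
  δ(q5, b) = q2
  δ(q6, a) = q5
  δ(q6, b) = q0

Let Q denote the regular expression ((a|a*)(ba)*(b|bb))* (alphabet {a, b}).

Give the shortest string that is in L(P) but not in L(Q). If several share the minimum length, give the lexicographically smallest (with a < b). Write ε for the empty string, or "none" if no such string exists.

The string ba is accepted by P but not by Q.
No shorter string lies in the difference, and ba is the lexicographically first length-2 string in L(P) \ L(Q).

ba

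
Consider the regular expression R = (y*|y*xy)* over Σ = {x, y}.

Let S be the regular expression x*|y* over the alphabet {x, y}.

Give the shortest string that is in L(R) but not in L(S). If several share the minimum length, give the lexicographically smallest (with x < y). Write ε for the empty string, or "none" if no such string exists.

The string xy is accepted by R but not by S.
No shorter string lies in the difference, and xy is the lexicographically first length-2 string in L(R) \ L(S).

xy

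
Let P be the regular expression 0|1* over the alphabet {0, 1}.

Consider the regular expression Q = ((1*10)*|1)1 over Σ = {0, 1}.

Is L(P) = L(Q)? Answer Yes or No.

The empty string ε is accepted by P but rejected by Q.
So L(P) ≠ L(Q).

No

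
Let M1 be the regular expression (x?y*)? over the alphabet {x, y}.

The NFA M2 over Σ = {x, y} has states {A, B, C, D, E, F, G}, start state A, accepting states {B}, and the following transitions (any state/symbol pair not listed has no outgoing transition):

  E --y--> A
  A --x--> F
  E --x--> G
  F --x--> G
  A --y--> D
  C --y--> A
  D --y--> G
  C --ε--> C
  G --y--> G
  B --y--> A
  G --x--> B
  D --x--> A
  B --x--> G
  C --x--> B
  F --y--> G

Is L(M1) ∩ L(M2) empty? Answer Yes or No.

Yes

Converting the expression M1 to a DFA (subset construction, then merging equivalent states) gives the minimal DFA with states {r0, r1, r2}, start state r0, accepting states {r0, r1} and transitions r0: x→r1, y→r1; r1: x→r2, y→r1; r2: x→r2, y→r2.
Exploring the product automaton M1 × M2 from the start pair (r0, A), following both machines on each input symbol, reaches 9 state pairs: (r0, A), (r1, F), (r1, D), (r2, G), (r1, G), (r2, A), (r2, B), (r2, F), (r2, D).
M1 accepts in {r0, r1} and M2 accepts in {B}; no reachable pair has both components accepting, so no string drives both machines to acceptance simultaneously and L(M1) ∩ L(M2) = ∅.
So no string is accepted by both, and the intersection is empty.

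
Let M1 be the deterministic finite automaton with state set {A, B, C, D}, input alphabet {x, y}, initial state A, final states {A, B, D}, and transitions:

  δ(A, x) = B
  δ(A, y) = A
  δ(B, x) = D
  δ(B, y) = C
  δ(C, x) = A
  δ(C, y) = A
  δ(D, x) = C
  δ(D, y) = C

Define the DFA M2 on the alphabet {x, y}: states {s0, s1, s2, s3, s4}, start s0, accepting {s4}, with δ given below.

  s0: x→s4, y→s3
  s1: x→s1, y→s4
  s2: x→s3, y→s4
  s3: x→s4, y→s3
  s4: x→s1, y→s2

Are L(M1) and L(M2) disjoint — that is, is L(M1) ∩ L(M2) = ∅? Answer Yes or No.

No

The string x is accepted by both M1 and M2.
Hence L(M1) ∩ L(M2) ≠ ∅.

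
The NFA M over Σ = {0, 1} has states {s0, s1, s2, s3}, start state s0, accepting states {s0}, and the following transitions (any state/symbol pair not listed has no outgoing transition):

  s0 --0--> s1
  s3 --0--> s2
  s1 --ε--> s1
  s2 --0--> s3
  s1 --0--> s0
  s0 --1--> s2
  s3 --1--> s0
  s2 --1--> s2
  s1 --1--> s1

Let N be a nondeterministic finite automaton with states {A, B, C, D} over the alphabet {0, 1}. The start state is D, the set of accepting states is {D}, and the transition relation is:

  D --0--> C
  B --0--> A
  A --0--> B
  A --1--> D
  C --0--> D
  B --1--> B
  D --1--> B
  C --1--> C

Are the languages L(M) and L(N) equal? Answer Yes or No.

Yes

Exploring the product automaton M × N from the start pair (s0, D), following both machines on each input symbol, reaches 4 state pairs: (s0, D), (s1, C), (s2, B), (s3, A).
M accepts in {s0} and N accepts in {D}. In every reachable pair the two components are either both accepting — (s0, D) — or both non-accepting, so no string is accepted by exactly one of the machines: L(M) \ L(N) and L(N) \ L(M) are both empty.
Hence every string is accepted by M iff it is accepted by N, and the two languages coincide.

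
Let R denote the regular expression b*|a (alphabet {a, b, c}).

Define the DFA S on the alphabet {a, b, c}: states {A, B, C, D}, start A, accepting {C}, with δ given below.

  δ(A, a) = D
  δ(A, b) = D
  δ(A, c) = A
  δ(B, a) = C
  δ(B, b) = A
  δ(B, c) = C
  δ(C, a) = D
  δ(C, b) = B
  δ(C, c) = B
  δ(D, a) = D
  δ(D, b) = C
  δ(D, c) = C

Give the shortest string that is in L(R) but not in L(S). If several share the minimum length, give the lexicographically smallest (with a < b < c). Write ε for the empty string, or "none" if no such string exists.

ε

The empty string ε is accepted by R but not by S.
Since ε is the unique shortest string, it is the required witness.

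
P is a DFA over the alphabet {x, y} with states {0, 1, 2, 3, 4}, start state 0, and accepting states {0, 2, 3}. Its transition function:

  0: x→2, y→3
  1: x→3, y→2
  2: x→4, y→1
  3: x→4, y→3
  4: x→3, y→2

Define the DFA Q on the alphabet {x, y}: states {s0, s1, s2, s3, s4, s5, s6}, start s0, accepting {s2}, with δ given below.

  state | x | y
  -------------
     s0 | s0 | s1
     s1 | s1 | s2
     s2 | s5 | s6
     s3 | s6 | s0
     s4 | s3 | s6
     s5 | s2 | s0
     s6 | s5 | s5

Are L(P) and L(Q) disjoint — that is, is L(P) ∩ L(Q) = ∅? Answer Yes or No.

No

The string yy is accepted by both P and Q.
Hence L(P) ∩ L(Q) ≠ ∅.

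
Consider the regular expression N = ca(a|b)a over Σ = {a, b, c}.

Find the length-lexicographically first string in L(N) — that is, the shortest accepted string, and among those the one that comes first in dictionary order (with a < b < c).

caaa

By inspection of the expression, no string of length less than 4 matches, and caaa is the lexicographically first match of length 4.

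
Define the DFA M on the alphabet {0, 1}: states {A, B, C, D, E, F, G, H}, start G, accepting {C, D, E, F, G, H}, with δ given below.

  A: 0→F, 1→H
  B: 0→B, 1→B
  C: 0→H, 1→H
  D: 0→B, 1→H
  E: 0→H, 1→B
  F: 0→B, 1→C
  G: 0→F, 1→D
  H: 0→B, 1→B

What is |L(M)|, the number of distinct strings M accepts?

7

The useful subgraph on states {C, D, F, G, H} is acyclic, so L(M) is finite; the longest accepting path visits 4 useful states, giving maximum string length 3.
Counting accepting paths from G by length: 1 of length 0, 2 of length 1, 2 of length 2, 2 of length 3. Total 7.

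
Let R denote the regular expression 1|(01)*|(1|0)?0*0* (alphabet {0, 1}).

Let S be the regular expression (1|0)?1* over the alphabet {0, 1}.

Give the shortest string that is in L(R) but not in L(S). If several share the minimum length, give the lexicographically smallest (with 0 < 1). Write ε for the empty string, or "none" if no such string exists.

00

The string 00 is accepted by R but not by S.
No shorter string lies in the difference, and 00 is the lexicographically first length-2 string in L(R) \ L(S).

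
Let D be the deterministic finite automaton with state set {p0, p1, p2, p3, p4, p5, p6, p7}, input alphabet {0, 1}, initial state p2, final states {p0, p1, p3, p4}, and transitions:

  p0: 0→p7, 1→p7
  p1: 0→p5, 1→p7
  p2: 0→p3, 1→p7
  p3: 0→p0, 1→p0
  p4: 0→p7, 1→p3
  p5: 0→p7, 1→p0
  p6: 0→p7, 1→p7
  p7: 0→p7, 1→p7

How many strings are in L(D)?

The useful subgraph on states {p0, p2, p3} is acyclic, so L(D) is finite; the longest accepting path visits 3 useful states, giving maximum string length 2.
Counting accepting paths from p2 by length: 1 of length 1, 2 of length 2. Total 3.

3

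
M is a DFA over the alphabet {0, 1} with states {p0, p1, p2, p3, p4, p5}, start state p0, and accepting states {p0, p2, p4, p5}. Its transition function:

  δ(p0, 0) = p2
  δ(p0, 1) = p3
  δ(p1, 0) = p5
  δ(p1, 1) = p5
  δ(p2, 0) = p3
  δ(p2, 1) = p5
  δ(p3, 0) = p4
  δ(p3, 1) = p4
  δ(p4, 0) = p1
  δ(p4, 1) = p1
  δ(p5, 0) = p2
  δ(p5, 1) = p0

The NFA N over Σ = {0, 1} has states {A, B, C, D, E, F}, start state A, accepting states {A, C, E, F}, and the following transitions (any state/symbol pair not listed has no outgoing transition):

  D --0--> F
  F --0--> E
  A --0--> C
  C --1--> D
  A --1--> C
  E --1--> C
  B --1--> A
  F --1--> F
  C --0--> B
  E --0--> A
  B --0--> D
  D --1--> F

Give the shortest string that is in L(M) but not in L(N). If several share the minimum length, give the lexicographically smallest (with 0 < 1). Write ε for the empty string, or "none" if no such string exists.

The string 01 is accepted by M but not by N.
No shorter string lies in the difference, and 01 is the lexicographically first length-2 string in L(M) \ L(N).

01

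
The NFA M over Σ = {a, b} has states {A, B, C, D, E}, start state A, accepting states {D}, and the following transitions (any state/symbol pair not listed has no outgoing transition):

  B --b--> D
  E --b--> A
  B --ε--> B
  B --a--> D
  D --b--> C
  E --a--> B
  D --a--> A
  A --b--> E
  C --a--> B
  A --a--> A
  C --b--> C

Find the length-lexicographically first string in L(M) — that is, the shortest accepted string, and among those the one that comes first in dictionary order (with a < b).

baa

A breadth-first search from A reaches an accepting state first via the path A → E → B → D on input baa.
No string of length < 3 is accepted (BFS exhausts all shorter strings without reaching an accepting state), and baa is the lexicographically least accepting string of length 3.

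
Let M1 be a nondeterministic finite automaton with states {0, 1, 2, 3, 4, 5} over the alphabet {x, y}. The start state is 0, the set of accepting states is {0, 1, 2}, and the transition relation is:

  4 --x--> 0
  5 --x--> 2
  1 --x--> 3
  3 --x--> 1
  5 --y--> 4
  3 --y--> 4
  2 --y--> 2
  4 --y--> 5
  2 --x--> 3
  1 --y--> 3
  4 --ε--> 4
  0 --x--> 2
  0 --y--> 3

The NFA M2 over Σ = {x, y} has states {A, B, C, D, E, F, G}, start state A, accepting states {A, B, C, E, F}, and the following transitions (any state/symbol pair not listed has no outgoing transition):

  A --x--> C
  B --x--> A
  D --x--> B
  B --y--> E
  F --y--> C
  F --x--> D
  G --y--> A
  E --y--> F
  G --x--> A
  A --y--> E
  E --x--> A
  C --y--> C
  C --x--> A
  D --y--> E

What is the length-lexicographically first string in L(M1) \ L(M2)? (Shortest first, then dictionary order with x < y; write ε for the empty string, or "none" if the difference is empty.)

The string yyx is accepted by M1 but not by M2.
No shorter string lies in the difference, and yyx is the lexicographically first length-3 string in L(M1) \ L(M2).

yyx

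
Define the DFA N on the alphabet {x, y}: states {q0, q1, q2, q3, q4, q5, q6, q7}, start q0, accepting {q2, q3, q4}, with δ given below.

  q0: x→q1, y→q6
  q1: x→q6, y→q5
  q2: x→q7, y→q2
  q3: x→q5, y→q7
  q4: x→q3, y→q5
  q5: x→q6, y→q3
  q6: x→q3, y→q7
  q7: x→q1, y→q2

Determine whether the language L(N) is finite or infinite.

infinite

State q5 is reachable from the start and can reach an accepting state, and it lies on the cycle q5 → q3 → q5.
Traversing that cycle any number of times yields accepted strings of unbounded length, so the language is infinite.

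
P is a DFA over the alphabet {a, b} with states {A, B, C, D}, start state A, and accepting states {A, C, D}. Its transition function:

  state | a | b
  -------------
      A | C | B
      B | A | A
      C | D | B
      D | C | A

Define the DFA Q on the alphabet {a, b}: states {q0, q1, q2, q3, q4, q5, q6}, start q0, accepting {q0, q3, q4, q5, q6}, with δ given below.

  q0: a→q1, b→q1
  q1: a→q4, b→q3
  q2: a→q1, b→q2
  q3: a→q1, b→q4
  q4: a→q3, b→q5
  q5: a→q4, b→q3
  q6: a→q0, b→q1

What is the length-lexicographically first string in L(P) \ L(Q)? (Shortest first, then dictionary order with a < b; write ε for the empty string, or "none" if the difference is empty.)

a

The string a is accepted by P but not by Q.
No shorter string lies in the difference, and a is the lexicographically first length-1 string in L(P) \ L(Q).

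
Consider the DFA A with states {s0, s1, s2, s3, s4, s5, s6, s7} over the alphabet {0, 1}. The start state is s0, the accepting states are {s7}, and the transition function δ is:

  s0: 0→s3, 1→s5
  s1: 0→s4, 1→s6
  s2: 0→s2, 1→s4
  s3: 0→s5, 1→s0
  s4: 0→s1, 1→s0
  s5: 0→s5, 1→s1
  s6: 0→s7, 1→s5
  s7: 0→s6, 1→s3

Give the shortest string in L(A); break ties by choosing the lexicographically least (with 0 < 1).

A breadth-first search from s0 reaches an accepting state first via the path s0 → s5 → s1 → s6 → s7 on input 1110.
No string of length < 4 is accepted (BFS exhausts all shorter strings without reaching an accepting state), and 1110 is the lexicographically least accepting string of length 4.

1110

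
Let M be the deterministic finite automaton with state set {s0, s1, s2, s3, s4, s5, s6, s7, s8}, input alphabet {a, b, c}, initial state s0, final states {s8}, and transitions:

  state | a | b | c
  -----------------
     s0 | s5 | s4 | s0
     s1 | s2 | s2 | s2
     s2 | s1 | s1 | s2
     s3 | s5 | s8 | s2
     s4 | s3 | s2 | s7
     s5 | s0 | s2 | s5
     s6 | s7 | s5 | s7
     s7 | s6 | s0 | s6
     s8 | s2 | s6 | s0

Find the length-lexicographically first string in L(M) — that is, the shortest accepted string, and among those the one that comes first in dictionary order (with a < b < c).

bab

A breadth-first search from s0 reaches an accepting state first via the path s0 → s4 → s3 → s8 on input bab.
No string of length < 3 is accepted (BFS exhausts all shorter strings without reaching an accepting state), and bab is the lexicographically least accepting string of length 3.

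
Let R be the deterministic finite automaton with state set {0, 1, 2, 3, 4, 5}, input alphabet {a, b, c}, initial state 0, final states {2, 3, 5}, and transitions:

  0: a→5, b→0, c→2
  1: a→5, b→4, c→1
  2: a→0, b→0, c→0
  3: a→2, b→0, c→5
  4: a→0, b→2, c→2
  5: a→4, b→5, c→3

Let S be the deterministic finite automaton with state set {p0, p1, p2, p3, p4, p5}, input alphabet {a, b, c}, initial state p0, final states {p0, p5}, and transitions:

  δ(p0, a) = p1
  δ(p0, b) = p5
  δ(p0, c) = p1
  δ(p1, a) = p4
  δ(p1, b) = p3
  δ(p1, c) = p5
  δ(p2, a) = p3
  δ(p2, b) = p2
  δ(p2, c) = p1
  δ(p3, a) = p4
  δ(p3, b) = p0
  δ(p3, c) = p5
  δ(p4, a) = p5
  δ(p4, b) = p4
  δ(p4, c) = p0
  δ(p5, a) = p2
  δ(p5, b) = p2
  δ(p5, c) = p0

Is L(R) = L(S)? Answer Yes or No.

No

The string a is accepted by R but rejected by S.
So L(R) ≠ L(S).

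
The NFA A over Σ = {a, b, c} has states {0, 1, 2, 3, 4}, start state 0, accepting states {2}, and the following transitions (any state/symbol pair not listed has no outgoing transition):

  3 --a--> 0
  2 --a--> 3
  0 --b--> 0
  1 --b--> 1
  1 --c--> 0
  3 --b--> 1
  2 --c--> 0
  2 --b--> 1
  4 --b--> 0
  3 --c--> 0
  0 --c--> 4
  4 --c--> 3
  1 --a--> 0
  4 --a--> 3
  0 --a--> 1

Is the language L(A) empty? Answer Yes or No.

The states reachable from the start state are {0, 1, 3, 4}.
None of the accepting states {2} is reachable, so no string is accepted and L(A) = ∅.

Yes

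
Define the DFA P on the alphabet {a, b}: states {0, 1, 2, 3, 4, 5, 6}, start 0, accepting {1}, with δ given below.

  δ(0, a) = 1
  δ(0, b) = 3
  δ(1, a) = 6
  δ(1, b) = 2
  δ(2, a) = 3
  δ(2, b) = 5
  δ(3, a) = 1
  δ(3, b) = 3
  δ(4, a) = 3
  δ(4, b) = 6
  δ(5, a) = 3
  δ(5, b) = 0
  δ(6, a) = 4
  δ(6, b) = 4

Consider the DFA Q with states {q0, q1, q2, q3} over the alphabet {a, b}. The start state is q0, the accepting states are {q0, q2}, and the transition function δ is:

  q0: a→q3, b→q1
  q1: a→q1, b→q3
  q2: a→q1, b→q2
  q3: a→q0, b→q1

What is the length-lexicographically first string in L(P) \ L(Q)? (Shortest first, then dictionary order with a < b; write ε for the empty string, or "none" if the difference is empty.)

The string a is accepted by P but not by Q.
No shorter string lies in the difference, and a is the lexicographically first length-1 string in L(P) \ L(Q).

a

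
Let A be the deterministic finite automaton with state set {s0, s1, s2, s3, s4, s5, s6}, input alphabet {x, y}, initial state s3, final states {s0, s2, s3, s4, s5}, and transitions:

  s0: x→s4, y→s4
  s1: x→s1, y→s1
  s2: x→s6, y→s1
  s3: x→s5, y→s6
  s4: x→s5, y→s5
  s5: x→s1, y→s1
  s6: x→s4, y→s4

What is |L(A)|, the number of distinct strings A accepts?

The useful subgraph on states {s3, s4, s5, s6} is acyclic, so L(A) is finite; the longest accepting path visits 4 useful states, giving maximum string length 3.
Counting accepting paths from s3 by length: 1 of length 0, 1 of length 1, 2 of length 2, 4 of length 3. Total 8.

8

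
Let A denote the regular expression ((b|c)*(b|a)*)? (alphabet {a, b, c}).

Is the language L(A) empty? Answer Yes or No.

No

The empty string ε matches the expression, so it belongs to L(A).
Since L(A) contains at least one string, it is not empty.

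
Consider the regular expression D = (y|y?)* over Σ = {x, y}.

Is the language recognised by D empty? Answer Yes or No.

No

The empty string ε matches the expression, so it belongs to L(D).
Since L(D) contains at least one string, it is not empty.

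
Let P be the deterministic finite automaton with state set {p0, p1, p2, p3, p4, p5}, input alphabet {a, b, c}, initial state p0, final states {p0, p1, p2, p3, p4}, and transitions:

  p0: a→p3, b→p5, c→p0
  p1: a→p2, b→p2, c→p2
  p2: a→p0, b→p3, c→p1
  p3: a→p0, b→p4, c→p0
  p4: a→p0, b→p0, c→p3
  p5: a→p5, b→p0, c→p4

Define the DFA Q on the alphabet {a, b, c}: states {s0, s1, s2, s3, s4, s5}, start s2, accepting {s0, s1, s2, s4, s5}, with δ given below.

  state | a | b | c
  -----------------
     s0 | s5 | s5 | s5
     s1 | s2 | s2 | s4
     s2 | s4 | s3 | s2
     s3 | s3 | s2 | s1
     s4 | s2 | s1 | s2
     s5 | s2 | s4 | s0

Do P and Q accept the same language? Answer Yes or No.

Exploring the product automaton P × Q from the start pair (p0, s2), following both machines on each input symbol, reaches 4 state pairs: (p0, s2), (p3, s4), (p5, s3), (p4, s1).
P accepts in {p0, p1, p2, p3, p4} and Q accepts in {s0, s1, s2, s4, s5}. In every reachable pair the two components are either both accepting — (p0, s2), (p3, s4), (p4, s1) — or both non-accepting, so no string is accepted by exactly one of the machines: L(P) \ L(Q) and L(Q) \ L(P) are both empty.
Hence every string is accepted by P iff it is accepted by Q, and the two languages coincide.

Yes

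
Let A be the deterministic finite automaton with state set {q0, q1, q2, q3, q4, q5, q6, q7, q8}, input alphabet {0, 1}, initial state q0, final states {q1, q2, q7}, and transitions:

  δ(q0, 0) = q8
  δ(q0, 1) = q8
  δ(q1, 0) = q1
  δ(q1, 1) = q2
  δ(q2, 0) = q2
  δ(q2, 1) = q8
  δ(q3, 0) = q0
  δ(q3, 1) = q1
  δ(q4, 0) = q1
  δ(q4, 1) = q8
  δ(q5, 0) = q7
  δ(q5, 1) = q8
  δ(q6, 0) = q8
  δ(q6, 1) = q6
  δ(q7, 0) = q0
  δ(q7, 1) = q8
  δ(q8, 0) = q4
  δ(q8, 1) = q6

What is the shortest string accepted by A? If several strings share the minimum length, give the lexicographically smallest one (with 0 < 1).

A breadth-first search from q0 reaches an accepting state first via the path q0 → q8 → q4 → q1 on input 000.
No string of length < 3 is accepted (BFS exhausts all shorter strings without reaching an accepting state), and 000 is the lexicographically least accepting string of length 3.

000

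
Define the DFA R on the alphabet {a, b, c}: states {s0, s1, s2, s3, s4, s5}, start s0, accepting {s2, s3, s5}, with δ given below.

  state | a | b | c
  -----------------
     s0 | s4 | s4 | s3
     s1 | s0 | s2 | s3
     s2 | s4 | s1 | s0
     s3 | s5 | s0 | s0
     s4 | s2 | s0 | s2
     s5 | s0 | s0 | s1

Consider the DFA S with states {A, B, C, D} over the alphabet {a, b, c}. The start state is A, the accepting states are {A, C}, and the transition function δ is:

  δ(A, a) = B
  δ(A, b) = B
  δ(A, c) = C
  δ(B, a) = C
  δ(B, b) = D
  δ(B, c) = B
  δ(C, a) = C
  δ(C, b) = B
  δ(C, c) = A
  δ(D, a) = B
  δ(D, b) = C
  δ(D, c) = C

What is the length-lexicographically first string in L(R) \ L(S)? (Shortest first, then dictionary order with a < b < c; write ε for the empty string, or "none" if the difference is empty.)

ac

The string ac is accepted by R but not by S.
No shorter string lies in the difference, and ac is the lexicographically first length-2 string in L(R) \ L(S).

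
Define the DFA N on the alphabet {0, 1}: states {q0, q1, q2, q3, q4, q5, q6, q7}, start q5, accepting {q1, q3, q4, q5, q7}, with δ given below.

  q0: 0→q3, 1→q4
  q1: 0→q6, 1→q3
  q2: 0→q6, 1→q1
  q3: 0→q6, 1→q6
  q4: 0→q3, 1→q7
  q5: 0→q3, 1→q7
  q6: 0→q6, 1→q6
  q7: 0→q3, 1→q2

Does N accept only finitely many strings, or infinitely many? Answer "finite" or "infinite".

The useful states (reachable from q5 and able to reach an accepting state) are {q1, q2, q3, q5, q7}.
Restricted to these states the transition graph has no cycle, so every accepting path has bounded length and L is finite.

finite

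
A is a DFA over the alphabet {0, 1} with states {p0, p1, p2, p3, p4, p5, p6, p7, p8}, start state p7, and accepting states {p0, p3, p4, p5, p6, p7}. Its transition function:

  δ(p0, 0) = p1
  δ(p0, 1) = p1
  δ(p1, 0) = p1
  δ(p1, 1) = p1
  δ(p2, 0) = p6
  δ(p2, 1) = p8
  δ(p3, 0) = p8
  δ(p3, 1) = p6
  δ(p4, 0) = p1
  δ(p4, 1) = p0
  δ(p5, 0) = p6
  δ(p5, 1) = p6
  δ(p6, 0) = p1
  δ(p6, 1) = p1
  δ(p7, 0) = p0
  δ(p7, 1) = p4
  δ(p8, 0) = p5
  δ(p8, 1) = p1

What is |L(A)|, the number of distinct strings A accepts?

4

The useful subgraph on states {p0, p4, p7} is acyclic, so L(A) is finite; the longest accepting path visits 3 useful states, giving maximum string length 2.
Counting accepting paths from p7 by length: 1 of length 0, 2 of length 1, 1 of length 2. Total 4.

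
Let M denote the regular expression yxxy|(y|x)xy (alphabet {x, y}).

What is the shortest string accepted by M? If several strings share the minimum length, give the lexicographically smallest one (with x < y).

By inspection of the expression, no string of length less than 3 matches, and xxy is the lexicographically first match of length 3.

xxy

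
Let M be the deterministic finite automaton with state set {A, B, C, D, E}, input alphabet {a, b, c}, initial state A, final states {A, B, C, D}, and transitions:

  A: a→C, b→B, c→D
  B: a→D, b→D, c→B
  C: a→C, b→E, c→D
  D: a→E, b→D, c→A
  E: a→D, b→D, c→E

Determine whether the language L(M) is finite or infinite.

State B is reachable from the start and can reach an accepting state, and it lies on the cycle B → B.
Traversing that cycle any number of times yields accepted strings of unbounded length, so the language is infinite.

infinite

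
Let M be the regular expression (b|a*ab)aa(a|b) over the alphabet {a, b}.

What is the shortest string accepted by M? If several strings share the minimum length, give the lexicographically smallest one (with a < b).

baaa

By inspection of the expression, no string of length less than 4 matches, and baaa is the lexicographically first match of length 4.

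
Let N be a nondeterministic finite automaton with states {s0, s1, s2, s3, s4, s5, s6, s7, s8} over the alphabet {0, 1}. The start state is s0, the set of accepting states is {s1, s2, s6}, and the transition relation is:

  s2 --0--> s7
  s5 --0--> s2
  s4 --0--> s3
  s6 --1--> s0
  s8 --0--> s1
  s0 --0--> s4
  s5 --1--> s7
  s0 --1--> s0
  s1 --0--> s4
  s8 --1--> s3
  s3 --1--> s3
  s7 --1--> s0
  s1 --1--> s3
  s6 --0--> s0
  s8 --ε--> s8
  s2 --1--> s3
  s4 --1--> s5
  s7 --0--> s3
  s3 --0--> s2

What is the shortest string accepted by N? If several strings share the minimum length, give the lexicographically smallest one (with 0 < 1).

000

A breadth-first search from s0 reaches an accepting state first via the path s0 → s4 → s3 → s2 on input 000.
No string of length < 3 is accepted (BFS exhausts all shorter strings without reaching an accepting state), and 000 is the lexicographically least accepting string of length 3.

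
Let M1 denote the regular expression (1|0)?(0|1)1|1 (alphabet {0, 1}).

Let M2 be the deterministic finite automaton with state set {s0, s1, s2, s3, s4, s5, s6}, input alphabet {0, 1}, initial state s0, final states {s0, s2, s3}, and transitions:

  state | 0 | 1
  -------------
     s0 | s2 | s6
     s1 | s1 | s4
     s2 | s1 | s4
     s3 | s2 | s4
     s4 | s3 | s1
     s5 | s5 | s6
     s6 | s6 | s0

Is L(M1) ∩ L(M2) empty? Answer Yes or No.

No

The string 11 is accepted by both M1 and M2.
Hence L(M1) ∩ L(M2) ≠ ∅.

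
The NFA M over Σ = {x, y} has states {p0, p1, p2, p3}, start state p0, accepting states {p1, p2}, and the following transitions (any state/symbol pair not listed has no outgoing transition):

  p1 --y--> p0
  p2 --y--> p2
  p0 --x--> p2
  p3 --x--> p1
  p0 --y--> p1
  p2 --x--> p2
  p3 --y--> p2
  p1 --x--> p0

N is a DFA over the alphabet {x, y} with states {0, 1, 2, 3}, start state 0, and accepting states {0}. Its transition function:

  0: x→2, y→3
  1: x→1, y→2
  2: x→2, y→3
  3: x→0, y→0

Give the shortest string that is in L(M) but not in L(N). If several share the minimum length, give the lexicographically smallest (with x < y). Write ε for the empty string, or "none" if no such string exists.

x

The string x is accepted by M but not by N.
No shorter string lies in the difference, and x is the lexicographically first length-1 string in L(M) \ L(N).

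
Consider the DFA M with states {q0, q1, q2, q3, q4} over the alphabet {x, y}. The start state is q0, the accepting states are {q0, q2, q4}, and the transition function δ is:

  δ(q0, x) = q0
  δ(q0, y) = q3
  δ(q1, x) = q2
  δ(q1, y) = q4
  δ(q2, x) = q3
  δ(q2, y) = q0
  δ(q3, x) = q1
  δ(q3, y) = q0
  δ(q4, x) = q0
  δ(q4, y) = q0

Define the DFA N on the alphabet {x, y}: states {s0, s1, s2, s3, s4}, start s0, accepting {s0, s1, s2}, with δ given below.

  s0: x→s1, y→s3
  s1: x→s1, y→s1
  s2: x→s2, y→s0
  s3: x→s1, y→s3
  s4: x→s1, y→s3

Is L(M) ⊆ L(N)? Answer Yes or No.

No

The string yy is in L(M) but not in L(N).
So L(M) ⊄ L(N).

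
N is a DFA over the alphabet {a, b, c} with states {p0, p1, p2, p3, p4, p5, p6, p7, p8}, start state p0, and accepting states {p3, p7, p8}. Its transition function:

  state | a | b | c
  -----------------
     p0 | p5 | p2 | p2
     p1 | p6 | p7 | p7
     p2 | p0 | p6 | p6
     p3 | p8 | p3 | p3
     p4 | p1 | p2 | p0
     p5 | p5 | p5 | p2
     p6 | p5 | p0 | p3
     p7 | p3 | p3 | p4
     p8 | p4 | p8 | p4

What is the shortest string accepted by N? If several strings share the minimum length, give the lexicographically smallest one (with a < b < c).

A breadth-first search from p0 reaches an accepting state first via the path p0 → p2 → p6 → p3 on input bbc.
No string of length < 3 is accepted (BFS exhausts all shorter strings without reaching an accepting state), and bbc is the lexicographically least accepting string of length 3.

bbc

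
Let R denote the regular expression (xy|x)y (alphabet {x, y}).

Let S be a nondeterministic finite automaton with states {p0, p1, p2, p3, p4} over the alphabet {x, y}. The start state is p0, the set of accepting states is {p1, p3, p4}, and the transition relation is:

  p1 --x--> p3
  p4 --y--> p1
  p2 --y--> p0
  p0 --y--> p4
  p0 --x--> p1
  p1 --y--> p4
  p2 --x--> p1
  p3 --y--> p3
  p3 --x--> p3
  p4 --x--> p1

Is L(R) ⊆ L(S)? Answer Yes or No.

Converting the expression R to a DFA (subset construction, then merging equivalent states) gives the minimal DFA with states {r0, r1, r2, r3, r4}, start state r0, accepting states {r3, r4} and transitions r0: x→r1, y→r2; r1: x→r2, y→r3; r2: x→r2, y→r2; r3: x→r2, y→r4; r4: x→r2, y→r2.
Exploring the product automaton R × S from the start pair (r0, p0), following both machines on each input symbol, reaches 7 state pairs: (r0, p0), (r1, p1), (r2, p4), (r2, p3), (r3, p4), (r2, p1), (r4, p1).
R accepts in {r3, r4} and S accepts in {p1, p3, p4}. The reachable pairs whose R-component is accepting are (r3, p4), (r4, p1); in each of them the S-component is accepting too, so the product for L(R) \ L(S) (R-component accepting, S-component rejecting) has no reachable accepting pair and the difference is empty.
Hence every string in L(R) is also in L(S).

Yes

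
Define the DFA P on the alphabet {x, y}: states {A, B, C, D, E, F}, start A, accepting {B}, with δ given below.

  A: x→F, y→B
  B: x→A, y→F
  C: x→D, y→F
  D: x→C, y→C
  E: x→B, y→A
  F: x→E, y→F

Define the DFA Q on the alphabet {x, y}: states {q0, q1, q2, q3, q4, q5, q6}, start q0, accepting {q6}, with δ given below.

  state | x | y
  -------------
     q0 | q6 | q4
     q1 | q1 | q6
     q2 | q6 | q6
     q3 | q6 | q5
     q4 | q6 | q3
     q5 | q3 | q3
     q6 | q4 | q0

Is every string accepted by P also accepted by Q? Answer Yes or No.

The string y is in L(P) but not in L(Q).
So L(P) ⊄ L(Q).

No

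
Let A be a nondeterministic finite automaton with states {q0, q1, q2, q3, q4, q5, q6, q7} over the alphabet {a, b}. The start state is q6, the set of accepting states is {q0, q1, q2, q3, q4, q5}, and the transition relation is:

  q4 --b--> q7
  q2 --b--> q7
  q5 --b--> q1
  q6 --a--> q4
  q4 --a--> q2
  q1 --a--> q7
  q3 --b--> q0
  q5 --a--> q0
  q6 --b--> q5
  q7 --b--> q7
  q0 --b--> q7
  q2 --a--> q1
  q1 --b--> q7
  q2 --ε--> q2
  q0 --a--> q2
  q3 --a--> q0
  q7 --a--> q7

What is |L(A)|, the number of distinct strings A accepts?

8

The useful subgraph on states {q0, q1, q2, q4, q5, q6} is acyclic, so L(A) is finite; the longest accepting path visits 5 useful states, giving maximum string length 4.
Counting accepting paths from q6 by length: 2 of length 1, 3 of length 2, 2 of length 3, 1 of length 4. Total 8.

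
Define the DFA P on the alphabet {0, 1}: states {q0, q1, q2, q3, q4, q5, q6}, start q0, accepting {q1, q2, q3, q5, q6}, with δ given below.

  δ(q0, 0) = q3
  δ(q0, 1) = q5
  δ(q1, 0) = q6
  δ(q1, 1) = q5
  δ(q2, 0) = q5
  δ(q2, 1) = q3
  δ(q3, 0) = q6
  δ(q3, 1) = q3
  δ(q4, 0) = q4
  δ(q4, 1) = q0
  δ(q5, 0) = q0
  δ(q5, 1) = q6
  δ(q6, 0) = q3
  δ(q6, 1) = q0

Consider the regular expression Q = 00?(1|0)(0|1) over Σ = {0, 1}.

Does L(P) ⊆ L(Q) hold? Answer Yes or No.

No

The string 0 is in L(P) but not in L(Q).
So L(P) ⊄ L(Q).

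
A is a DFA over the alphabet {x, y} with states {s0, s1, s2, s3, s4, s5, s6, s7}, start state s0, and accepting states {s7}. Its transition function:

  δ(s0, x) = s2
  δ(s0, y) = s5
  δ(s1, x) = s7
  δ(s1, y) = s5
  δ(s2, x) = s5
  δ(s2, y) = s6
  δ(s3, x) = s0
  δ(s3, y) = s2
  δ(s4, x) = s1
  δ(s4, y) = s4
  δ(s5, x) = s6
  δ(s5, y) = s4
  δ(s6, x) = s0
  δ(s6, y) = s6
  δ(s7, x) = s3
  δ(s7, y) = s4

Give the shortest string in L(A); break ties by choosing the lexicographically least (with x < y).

A breadth-first search from s0 reaches an accepting state first via the path s0 → s5 → s4 → s1 → s7 on input yyxx.
No string of length < 4 is accepted (BFS exhausts all shorter strings without reaching an accepting state), and yyxx is the lexicographically least accepting string of length 4.

yyxx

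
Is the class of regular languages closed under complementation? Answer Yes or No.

Take a complete DFA for L and swap accepting and non-accepting states; the resulting DFA accepts exactly Σ* \ L.
So the regular languages are closed under complement.

Yes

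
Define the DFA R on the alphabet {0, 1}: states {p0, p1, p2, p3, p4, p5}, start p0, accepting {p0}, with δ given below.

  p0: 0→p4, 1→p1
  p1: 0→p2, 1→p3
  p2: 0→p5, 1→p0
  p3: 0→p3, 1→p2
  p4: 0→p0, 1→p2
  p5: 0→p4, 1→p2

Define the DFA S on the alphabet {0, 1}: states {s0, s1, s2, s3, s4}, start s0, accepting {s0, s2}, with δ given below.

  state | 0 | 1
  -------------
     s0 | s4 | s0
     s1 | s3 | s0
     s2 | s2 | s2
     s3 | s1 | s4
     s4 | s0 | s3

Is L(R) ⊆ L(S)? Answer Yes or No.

The string 011 is in L(R) but not in L(S).
So L(R) ⊄ L(S).

No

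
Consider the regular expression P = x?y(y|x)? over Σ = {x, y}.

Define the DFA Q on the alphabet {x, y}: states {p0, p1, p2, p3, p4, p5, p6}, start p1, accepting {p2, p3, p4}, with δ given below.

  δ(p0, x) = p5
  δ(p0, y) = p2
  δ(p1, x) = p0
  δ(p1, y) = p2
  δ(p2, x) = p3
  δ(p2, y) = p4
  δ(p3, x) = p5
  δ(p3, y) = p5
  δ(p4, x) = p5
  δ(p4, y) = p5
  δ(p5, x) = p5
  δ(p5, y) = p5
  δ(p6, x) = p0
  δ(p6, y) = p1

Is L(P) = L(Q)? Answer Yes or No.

Yes

Converting the expression P to a DFA (subset construction, then merging equivalent states) gives the minimal DFA with states {r0, r1, r2, r3, r4}, start state r0, accepting states {r2, r4} and transitions r0: x→r1, y→r2; r1: x→r3, y→r2; r2: x→r4, y→r4; r3: x→r3, y→r3; r4: x→r3, y→r3.
Exploring the product automaton P × Q from the start pair (r0, p1), following both machines on each input symbol, reaches 6 state pairs: (r0, p1), (r1, p0), (r2, p2), (r3, p5), (r4, p3), (r4, p4).
P accepts in {r2, r4} and Q accepts in {p2, p3, p4}. In every reachable pair the two components are either both accepting — (r2, p2), (r4, p3), (r4, p4) — or both non-accepting, so no string is accepted by exactly one of the machines: L(P) \ L(Q) and L(Q) \ L(P) are both empty.
Hence every string is accepted by P iff it is accepted by Q, and the two languages coincide.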